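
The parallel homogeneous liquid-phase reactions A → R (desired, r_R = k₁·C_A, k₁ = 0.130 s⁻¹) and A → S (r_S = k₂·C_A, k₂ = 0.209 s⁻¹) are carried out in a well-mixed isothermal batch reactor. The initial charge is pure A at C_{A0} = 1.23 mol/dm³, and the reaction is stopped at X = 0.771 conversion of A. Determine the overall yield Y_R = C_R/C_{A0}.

C_A = C_{A0}(1−X) = 0.2817 mol/dm³.
Both paths are first order in A, so the instantaneous fraction to R is constant: dC_R/d(−C_A) = k₁/(k₁+k₂) = 0.3835.
C_R = 0.3835·(C_{A0}−C_A) = 0.3835×0.9483 = 0.364 mol/dm³.
Y_R = C_R/C_{A0} = 0.3637/1.23 = 0.296.

0.296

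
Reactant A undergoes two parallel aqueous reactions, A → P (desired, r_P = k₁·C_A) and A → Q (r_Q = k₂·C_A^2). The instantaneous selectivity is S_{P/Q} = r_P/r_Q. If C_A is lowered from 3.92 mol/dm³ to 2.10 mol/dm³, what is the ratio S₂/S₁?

S_{P/Q} = (k₁/k₂)·C_A⁻¹, so S₂/S₁ = (C_{A,2}/C_{A,1})⁻¹.
= 3.92/2.10 = 1.87.
Selectivity toward P rises as C_A falls — low-concentration operation is favoured.

1.87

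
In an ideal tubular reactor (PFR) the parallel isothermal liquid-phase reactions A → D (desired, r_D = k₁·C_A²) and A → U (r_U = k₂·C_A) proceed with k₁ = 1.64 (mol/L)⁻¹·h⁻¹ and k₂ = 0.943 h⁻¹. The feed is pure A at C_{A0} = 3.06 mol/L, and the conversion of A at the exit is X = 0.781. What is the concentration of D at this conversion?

C_A = C_{A0}(1−X) = 0.6701 mol/L.
Along a PFR/batch, dC_U/dC_A = −r_U/(r_D+r_U) = −k₂/(k₂+k₁·C_A).
Integrating from C_{A0} to C_A: C_U = (0.943/1.64)·ln[(0.943+1.64·3.06)/(0.943+1.64·0.670)] = 0.5750·ln(5.961/2.042) = 0.6160 mol/L.
Then C_D = (C_{A0}−C_A) − C_U = 2.390 − 0.6160 = 1.774 mol/L.

1.77 mol/L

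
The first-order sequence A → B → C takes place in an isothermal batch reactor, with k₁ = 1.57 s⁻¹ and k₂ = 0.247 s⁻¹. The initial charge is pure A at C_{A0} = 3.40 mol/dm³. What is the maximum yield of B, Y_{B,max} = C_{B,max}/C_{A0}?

0.708

For a first-order series the maximum intermediate yield is C_{B,max}/C_{A0} = (k₁/k₂)^[k₂/(k₂−k₁)].
= (1.57/0.247)^(0.247/(0.247−1.57)) = (6.356)^(-0.1867) = 0.7080.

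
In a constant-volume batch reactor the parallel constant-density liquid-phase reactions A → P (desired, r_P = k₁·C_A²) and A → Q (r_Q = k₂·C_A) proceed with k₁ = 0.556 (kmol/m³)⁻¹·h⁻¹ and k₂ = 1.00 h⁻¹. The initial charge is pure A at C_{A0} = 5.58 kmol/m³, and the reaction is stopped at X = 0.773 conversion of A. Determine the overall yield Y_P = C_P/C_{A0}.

C_A = C_{A0}(1−X) = 1.267 kmol/m³.
Along a PFR/batch, dC_Q/dC_A = −r_Q/(r_P+r_Q) = −k₂/(k₂+k₁·C_A).
Integrating from C_{A0} to C_A: C_Q = (1.00/0.556)·ln[(1.00+0.556·5.58)/(1.00+0.556·1.27)] = 1.799·ln(4.102/1.704) = 1.580 kmol/m³.
Then C_P = (C_{A0}−C_A) − C_Q = 4.313 − 1.580 = 2.733 kmol/m³.
Y_P = C_P/C_{A0} = 2.733/5.58 = 0.490.

0.490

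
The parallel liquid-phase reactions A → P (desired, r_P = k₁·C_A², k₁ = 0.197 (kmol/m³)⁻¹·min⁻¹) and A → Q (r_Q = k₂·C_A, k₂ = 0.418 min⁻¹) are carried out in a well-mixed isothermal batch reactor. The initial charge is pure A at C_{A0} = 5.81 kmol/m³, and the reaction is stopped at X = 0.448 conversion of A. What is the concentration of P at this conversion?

1.76 kmol/m³

C_A = C_{A0}(1−X) = 3.207 kmol/m³.
Along a PFR/batch, dC_Q/dC_A = −r_Q/(r_P+r_Q) = −k₂/(k₂+k₁·C_A).
Integrating from C_{A0} to C_A: C_Q = (0.418/0.197)·ln[(0.418+0.197·5.81)/(0.418+0.197·3.21)] = 2.122·ln(1.563/1.050) = 0.8439 kmol/m³.
Then C_P = (C_{A0}−C_A) − C_Q = 2.603 − 0.8439 = 1.759 kmol/m³.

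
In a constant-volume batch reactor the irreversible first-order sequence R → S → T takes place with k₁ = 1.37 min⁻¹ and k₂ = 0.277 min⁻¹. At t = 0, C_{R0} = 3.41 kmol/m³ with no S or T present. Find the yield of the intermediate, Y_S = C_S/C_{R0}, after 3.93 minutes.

0.416

Solving the coupled first-order balances gives C_S(t) = [k₁/(k₂−k₁)]·C_{R0}·(e^(−k₁t) − e^(−k₂t)).
e^(−k₁t) = e^(−1.37×3.93) = e^(−5.384) = 0.004589; e^(−k₂t) = e^(−1.089) = 0.3367.
C_S = 1.37×3.41/(0.277−1.37) × (0.004589−0.3367) = (-4.274)×(-0.3321) = 1.419 kmol/m³.
Y_S = C_S/C_{R0} = 1.419/3.41 = 0.416.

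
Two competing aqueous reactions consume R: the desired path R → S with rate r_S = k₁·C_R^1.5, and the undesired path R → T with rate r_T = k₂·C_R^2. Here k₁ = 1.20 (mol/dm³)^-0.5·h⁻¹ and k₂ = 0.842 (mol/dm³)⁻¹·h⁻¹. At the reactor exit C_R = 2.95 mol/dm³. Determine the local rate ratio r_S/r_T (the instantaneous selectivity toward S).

S_{S/T} = r_S/r_T = (k₁·C_R^1.5)/(k₂·C_R^2) = (k₁/k₂)·C_R^-0.5.
= (1.20×2.950^1.5) / (0.842×2.950^2) = 6.080/7.328 = 0.830.
The undesired path is higher order in R, so low C_R (CSTR or dilute feed) favours S.

0.830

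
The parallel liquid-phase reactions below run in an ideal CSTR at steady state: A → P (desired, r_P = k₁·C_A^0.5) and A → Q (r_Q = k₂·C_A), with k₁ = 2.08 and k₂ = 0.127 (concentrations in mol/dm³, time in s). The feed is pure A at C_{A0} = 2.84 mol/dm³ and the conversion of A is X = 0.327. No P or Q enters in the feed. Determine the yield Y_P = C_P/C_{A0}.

Exit C_A = C_{A0}(1−X) = 2.84×0.673 = 1.911 mol/dm³.
A CSTR operates uniformly at the exit composition, giving r_P = 2.876 and r_Q = 0.2427 (each k·C_A^n at C_A = 1.911).
Fraction of consumed A going to P: r_P/(r_P+r_Q) = 0.9222.
C_P = 0.9222·C_{A0}·X = 0.9222×2.84×0.327 = 0.856 mol/dm³; Y_P = C_P/C_{A0} = 0.302.

0.302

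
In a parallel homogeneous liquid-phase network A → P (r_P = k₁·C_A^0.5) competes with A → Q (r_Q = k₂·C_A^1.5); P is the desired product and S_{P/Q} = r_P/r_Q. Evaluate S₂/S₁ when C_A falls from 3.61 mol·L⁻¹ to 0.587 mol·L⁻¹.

6.15

S_{P/Q} = (k₁/k₂)·C_A⁻¹, so S₂/S₁ = (C_{A,2}/C_{A,1})⁻¹.
= 3.61/0.587 = 6.15.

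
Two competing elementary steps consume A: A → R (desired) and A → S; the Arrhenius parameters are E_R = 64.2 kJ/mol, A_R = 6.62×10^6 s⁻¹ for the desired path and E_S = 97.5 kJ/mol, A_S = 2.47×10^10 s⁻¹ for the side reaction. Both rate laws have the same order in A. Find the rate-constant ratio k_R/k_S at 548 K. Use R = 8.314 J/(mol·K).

With equal orders, S_{R/S} = k_R/k_S = (A_R/A_S)·exp[(E_S−E_R)/(RT)].
(E_S−E_R)/(RT) = (97.5−64.2)×10³/(8.314×548) = 33300/4556 = 7.309.
k_R/k_S = (6.62×10^6/2.47×10^10)·exp(7.309) = 2.680×10^-4 × 1494 = 0.400.

0.400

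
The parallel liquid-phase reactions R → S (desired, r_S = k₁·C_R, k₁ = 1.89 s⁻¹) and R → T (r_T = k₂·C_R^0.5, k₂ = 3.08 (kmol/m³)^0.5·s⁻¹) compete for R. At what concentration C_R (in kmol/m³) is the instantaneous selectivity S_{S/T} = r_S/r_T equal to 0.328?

0.286 kmol/m³

S_{S/T} = (k₁/k₂)·C_R^0.5 ⇒ C_R = (S·k₂/k₁)^(2).
= (0.328×3.08/1.89)^(2) = (0.5345)^(2) = 0.286 kmol/m³.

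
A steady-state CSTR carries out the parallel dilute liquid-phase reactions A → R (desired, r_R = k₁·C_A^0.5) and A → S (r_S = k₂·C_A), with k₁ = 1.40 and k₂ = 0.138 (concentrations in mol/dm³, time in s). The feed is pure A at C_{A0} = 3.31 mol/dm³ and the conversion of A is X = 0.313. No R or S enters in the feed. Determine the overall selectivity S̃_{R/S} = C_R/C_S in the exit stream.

6.73

Exit C_A = C_{A0}(1−X) = 3.31×0.687 = 2.274 mol/dm³.
In a CSTR the entire volume is at exit conditions, so r_R = 1.40×2.274^0.5 = 2.111 and r_S = 0.138×2.274 = 0.3138.
Overall selectivity = C_R/C_S = r_Rτ/(r_Sτ) = r_R/r_S = 6.73.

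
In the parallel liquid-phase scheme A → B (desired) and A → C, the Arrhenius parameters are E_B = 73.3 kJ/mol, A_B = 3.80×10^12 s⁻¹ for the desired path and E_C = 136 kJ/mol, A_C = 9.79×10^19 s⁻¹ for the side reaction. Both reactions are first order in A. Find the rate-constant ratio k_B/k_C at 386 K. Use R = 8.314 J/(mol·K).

With equal orders, S_{B/C} = k_B/k_C = (A_B/A_C)·exp[(E_C−E_B)/(RT)].
(E_C−E_B)/(RT) = (136−73.3)×10³/(8.314×386) = 62700/3209 = 19.54.
k_B/k_C = (3.80×10^12/9.79×10^19)·exp(19.54) = 3.882×10^-8 × 3.055×10^8 = 11.9.

11.9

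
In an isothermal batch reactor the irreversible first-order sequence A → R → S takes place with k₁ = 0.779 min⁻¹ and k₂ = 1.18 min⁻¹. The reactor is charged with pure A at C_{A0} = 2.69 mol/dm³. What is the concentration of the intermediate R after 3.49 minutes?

Solving the coupled first-order balances gives C_R(t) = [k₁/(k₂−k₁)]·C_{A0}·(e^(−k₁t) − e^(−k₂t)).
e^(−k₁t) = e^(−0.779×3.49) = e^(−2.719) = 0.06596; e^(−k₂t) = e^(−4.118) = 0.01627.
C_R = 0.779×2.69/(1.18−0.779) × (0.06596−0.01627) = 5.226×0.04969 = 0.2596 mol/dm³.

0.260 mol/dm³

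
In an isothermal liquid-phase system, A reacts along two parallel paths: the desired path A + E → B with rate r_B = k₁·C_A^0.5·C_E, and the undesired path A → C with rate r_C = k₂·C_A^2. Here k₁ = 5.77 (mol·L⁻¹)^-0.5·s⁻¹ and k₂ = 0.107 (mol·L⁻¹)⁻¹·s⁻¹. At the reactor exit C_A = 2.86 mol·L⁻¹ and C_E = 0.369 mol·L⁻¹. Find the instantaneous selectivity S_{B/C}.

4.11

S_{B/C} = r_B/r_C = (k₁·C_A^0.5·C_E)/(k₂·C_A^2) = (k₁/k₂)·C_A^-1.5·C_E.
= (5.77×2.860^0.5×0.3690) / (0.107×2.860^2) = 3.601/0.8752 = 4.11.
The undesired path is higher order in A, so low C_A (CSTR or dilute feed) favours B.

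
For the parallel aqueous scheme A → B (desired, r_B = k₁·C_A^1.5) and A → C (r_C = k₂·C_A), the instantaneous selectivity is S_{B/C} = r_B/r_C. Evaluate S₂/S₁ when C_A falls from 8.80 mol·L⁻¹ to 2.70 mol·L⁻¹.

S_{B/C} = (k₁/k₂)·C_A^0.5, so S₂/S₁ = (C_{A,2}/C_{A,1})^0.5.
= (2.70/8.80)^0.5 = (0.3068)^0.5 = 0.554.
Selectivity toward B falls as C_A falls — high-concentration operation is favoured.

0.554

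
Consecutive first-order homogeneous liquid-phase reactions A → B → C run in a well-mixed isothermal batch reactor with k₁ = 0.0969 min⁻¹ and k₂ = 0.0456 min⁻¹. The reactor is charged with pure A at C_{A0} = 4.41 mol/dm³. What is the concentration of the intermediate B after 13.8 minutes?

2.25 mol/dm³

Solving the coupled first-order balances gives C_B(t) = [k₁/(k₂−k₁)]·C_{A0}·(e^(−k₁t) − e^(−k₂t)).
e^(−k₁t) = e^(−0.0969×13.8) = e^(−1.337) = 0.2626; e^(−k₂t) = e^(−0.6293) = 0.5330.
C_B = 0.0969×4.41/(0.0456−0.0969) × (0.2626−0.5330) = (-8.330)×(-0.2704) = 2.252 mol/dm³.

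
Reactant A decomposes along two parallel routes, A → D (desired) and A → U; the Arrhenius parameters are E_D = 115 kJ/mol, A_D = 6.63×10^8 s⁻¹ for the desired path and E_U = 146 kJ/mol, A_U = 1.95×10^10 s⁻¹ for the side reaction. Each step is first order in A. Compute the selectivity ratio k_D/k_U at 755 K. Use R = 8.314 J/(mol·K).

4.75

Since both paths have the same order in A, the concentration cancels and S_{D/U} = k_D/k_U = (A_D/A_U)·exp[(E_U−E_D)/(RT)].
(E_U−E_D)/(RT) = (146−115)×10³/(8.314×755) = 31000/6277 = 4.939.
k_D/k_U = (6.63×10^8/1.95×10^10)·exp(4.939) = 0.03400 × 139.6 = 4.75.
Since E_D < E_U, lowering the temperature improves selectivity toward D.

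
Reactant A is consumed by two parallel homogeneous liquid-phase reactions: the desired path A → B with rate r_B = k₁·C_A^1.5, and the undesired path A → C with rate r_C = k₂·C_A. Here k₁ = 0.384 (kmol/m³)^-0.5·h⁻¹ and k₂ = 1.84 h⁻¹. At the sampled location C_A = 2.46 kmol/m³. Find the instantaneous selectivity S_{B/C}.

S_{B/C} = r_B/r_C = (k₁·C_A^1.5)/(k₂·C_A) = (k₁/k₂)·C_A^0.5.
= (0.384×2.460^1.5) / (1.84×2.460) = 1.482/4.526 = 0.327.

0.327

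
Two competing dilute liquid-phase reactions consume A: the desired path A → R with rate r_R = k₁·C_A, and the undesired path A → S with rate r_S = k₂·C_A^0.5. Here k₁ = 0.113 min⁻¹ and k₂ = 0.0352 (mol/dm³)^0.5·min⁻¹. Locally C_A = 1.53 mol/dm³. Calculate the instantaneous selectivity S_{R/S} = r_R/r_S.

3.97

S_{R/S} = r_R/r_S = (k₁·C_A)/(k₂·C_A^0.5) = (k₁/k₂)·C_A^0.5.
= (0.113×1.530) / (0.0352×1.530^0.5) = 0.1729/0.04354 = 3.97.
Since the desired path is higher order in A, keeping C_A high (PFR or concentrated feed) favours R.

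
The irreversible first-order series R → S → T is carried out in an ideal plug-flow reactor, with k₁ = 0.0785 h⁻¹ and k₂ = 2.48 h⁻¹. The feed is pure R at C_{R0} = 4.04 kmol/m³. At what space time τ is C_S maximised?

1.44 h

The intermediate peaks when r₁ = r₂, i.e. k₁e^(−k₁τ) = k₂e^(−k₂τ), giving τ_opt = ln(k₂/k₁)/(k₂−k₁).
= ln(2.48/0.0785)/(2.48−0.0785) = ln(31.59)/2.401 = 3.453/2.401 = 1.44 h.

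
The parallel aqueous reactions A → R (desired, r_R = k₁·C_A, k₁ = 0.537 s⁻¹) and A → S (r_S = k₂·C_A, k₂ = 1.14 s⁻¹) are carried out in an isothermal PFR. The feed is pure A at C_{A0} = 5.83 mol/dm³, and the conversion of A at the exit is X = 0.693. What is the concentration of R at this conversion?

1.29 mol/dm³

C_A = C_{A0}(1−X) = 1.790 mol/dm³.
Both paths are first order in A, so the instantaneous fraction to R is constant: dC_R/d(−C_A) = k₁/(k₁+k₂) = 0.3202.
C_R = 0.3202·(C_{A0}−C_A) = 0.3202×4.040 = 1.29 mol/dm³.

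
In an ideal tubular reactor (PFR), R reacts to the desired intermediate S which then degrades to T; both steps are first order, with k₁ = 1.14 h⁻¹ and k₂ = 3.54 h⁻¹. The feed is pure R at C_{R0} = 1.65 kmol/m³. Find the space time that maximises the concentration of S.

Setting dC_S/dτ = 0 gives τ_opt = ln(k₂/k₁)/(k₂−k₁).
= ln(3.54/1.14)/(3.54−1.14) = ln(3.105)/2.400 = 1.133/2.400 = 0.472 h.

0.472 h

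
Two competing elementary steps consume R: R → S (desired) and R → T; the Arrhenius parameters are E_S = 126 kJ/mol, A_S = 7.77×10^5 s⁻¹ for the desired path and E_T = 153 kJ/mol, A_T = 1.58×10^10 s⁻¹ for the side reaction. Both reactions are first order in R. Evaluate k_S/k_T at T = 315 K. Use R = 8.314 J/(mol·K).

1.48

With equal orders, S_{S/T} = k_S/k_T = (A_S/A_T)·exp[(E_T−E_S)/(RT)].
(E_T−E_S)/(RT) = (153−126)×10³/(8.314×315) = 27000/2619 = 10.31.
k_S/k_T = (7.77×10^5/1.58×10^10)·exp(10.31) = 4.918×10^-5 × 30020 = 1.48.
Since E_S < E_T, lowering the temperature improves selectivity toward S.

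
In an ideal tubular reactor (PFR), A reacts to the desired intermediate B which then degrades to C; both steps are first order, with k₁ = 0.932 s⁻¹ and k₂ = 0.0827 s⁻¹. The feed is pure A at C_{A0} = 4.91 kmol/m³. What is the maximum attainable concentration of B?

3.88 kmol/m³

Evaluating C_B at τ_opt = ln(k₂/k₁)/(k₂−k₁) gives C_{B,max}/C_{A0} = (k₁/k₂)^[k₂/(k₂−k₁)].
= (0.932/0.0827)^(0.0827/(0.0827−0.932)) = (11.27)^(-0.09737) = 0.7899.
C_{B,max} = 0.7899×4.91 = 3.88 kmol/m³.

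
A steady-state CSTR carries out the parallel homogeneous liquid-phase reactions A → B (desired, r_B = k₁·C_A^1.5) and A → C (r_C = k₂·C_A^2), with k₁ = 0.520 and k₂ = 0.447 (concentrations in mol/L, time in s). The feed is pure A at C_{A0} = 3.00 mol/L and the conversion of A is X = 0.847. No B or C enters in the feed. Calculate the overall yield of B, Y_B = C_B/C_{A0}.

Exit C_A = C_{A0}(1−X) = 3.00×0.153 = 0.4590 mol/L.
In a CSTR the entire volume is at exit conditions, so r_B = 0.520×0.4590^1.5 = 0.1617 and r_C = 0.447×0.4590^2 = 0.09417.
Fraction of consumed A going to B: r_B/(r_B+r_C) = 0.6320.
C_B = 0.6320·C_{A0}·X = 0.6320×3.00×0.847 = 1.61 mol/L; Y_B = C_B/C_{A0} = 0.535.

0.535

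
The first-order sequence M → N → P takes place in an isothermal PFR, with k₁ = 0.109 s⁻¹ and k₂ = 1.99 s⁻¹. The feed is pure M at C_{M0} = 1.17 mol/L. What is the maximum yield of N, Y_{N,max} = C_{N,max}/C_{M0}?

Evaluating C_N at τ_opt = ln(k₂/k₁)/(k₂−k₁) gives C_{N,max}/C_{M0} = (k₁/k₂)^[k₂/(k₂−k₁)].
= (0.109/1.99)^(1.99/(1.99−0.109)) = (0.05477)^(1.058) = 0.04629.

0.0463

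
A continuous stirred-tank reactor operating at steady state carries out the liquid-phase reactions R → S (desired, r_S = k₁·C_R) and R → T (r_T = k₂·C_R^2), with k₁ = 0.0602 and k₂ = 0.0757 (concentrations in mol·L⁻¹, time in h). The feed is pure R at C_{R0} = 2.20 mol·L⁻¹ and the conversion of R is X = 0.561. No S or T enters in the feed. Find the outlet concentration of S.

0.557 mol·L⁻¹

Exit C_R = C_{R0}(1−X) = 2.20×0.439 = 0.9658 mol·L⁻¹.
Rates in a CSTR are evaluated at the outlet concentration: r_S = 0.0602×0.9658 = 0.05814, r_T = 0.0757×0.9658^2 = 0.07061.
Fraction of consumed R going to S: r_S/(r_S+r_T) = 0.4516.
C_S = 0.4516·C_{R0}·X = 0.4516×2.20×0.561 = 0.557 mol·L⁻¹.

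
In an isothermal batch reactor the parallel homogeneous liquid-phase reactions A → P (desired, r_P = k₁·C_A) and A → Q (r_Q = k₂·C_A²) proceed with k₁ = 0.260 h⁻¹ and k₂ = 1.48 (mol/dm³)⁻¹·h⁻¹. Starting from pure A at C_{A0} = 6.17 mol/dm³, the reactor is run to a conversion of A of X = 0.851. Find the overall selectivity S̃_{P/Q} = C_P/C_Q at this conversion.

C_A = C_{A0}(1−X) = 0.9193 mol/dm³.
Along a PFR/batch, dC_P/dC_A = −r_P/(r_P+r_Q) = −k₁/(k₁+k₂·C_A).
Integrating from C_{A0} to C_A: C_P = (0.260/1.48)·ln[(0.260+1.48·6.17)/(0.260+1.48·0.919)] = 0.1757·ln(9.392/1.621) = 0.3087 mol/dm³.
C_Q = (C_{A0}−C_A)−C_P = 4.942 mol/dm³; S̃_{P/Q} = 0.3087/4.942 = 0.0625.

0.0625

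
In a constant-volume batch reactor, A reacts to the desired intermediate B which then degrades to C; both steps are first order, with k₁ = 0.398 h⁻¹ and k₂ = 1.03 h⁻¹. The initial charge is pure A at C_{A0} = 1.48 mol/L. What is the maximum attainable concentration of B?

At the optimum, C_{B,max}/C_{A0} = (k₁/k₂)^[k₂/(k₂−k₁)].
= (0.398/1.03)^(1.03/(1.03−0.398)) = (0.3864)^(1.630) = 0.2123.
C_{B,max} = 0.2123×1.48 = 0.314 mol/L.

0.314 mol/L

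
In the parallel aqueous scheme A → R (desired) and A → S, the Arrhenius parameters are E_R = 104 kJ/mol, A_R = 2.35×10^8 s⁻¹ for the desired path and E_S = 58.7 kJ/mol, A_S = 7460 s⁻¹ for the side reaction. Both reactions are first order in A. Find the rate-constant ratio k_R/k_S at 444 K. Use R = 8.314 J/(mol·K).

Since both paths have the same order in A, the concentration cancels and S_{R/S} = k_R/k_S = (A_R/A_S)·exp[(E_S−E_R)/(RT)].
(E_S−E_R)/(RT) = (58.7−104)×10³/(8.314×444) = -45300/3691 = -12.27.
k_R/k_S = (2.35×10^8/7460)·exp(-12.27) = 31501 × 4.682×10^-6 = 0.147.

0.147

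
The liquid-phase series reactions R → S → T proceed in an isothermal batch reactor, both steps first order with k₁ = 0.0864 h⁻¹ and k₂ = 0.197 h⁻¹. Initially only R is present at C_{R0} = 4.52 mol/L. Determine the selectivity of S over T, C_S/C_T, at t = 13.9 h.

Solving the coupled first-order balances gives C_S(t) = [k₁/(k₂−k₁)]·C_{R0}·(e^(−k₁t) − e^(−k₂t)).
e^(−k₁t) = e^(−0.0864×13.9) = e^(−1.201) = 0.3009; e^(−k₂t) = e^(−2.738) = 0.06468.
C_S = 0.0864×4.52/(0.197−0.0864) × (0.3009−0.06468) = 3.531×0.2362 = 0.8341 mol/L.
C_R = C_{R0}e^(−k₁t) = 1.360 mol/L, so C_T = C_{R0}−C_R−C_S = 2.326 mol/L; C_S/C_T = 0.359.

0.359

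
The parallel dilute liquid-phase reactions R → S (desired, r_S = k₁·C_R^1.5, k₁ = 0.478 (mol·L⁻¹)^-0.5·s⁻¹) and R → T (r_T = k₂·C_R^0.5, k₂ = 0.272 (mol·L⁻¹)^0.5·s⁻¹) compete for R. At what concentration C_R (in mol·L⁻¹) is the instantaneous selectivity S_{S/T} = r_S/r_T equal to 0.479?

0.273 mol·L⁻¹

S_{S/T} = (k₁/k₂)·C_R ⇒ C_R = S·k₂/k₁.
= 0.479×0.272/0.478 = 0.273 mol·L⁻¹.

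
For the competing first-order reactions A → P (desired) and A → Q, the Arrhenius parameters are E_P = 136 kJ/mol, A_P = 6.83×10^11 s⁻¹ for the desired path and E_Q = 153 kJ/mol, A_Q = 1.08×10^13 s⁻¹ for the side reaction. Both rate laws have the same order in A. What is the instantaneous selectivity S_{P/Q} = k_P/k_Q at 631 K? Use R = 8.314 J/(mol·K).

Since both paths have the same order in A, the concentration cancels and S_{P/Q} = k_P/k_Q = (A_P/A_Q)·exp[(E_Q−E_P)/(RT)].
(E_Q−E_P)/(RT) = (153−136)×10³/(8.314×631) = 17000/5246 = 3.240.
k_P/k_Q = (6.83×10^11/1.08×10^13)·exp(3.240) = 0.06324 × 25.55 = 1.62.

1.62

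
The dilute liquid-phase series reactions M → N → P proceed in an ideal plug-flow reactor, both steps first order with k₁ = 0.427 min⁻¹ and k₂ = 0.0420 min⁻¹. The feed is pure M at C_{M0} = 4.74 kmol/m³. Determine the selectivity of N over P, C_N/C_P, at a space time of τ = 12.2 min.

1.96

For first-order series with pure M initially, C_N(τ) = k₁C_{M0}/(k₂−k₁)·(e^(−k₁τ) − e^(−k₂τ)).
e^(−k₁τ) = e^(−0.427×12.2) = e^(−5.209) = 0.005465; e^(−k₂τ) = e^(−0.5124) = 0.5991.
C_N = 0.427×4.74/(0.0420−0.427) × (0.005465−0.5991) = (-5.257)×(-0.5936) = 3.121 kmol/m³.
C_M = C_{M0}e^(−k₁τ) = 0.02590 kmol/m³, so C_P = C_{M0}−C_M−C_N = 1.594 kmol/m³; C_N/C_P = 1.96.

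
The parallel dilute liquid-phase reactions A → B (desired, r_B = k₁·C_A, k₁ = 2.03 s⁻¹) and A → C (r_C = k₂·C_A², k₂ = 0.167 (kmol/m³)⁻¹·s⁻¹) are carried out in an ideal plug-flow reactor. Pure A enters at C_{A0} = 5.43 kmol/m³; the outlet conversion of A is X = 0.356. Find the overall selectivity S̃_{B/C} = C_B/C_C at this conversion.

2.73

C_A = C_{A0}(1−X) = 3.497 kmol/m³.
Along a PFR/batch, dC_B/dC_A = −r_B/(r_B+r_C) = −k₁/(k₁+k₂·C_A).
Integrating from C_{A0} to C_A: C_B = (2.03/0.167)·ln[(2.03+0.167·5.43)/(2.03+0.167·3.50)] = 12.16·ln(2.937/2.614) = 1.416 kmol/m³.
C_C = (C_{A0}−C_A)−C_B = 0.5176 kmol/m³; S̃_{B/C} = 1.416/0.5176 = 2.73.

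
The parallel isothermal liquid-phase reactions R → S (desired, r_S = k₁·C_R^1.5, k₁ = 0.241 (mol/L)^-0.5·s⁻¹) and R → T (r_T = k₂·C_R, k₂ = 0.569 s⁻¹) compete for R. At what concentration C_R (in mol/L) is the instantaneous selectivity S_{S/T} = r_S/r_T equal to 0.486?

1.32 mol/L

S_{S/T} = (k₁/k₂)·C_R^0.5 ⇒ C_R = (S·k₂/k₁)^(2).
= (0.486×0.569/0.241)^(2) = (1.147)^(2) = 1.32 mol/L.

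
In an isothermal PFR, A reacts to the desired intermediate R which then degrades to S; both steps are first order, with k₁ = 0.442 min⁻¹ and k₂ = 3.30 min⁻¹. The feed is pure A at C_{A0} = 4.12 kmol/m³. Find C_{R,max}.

At the optimum, C_{R,max}/C_{A0} = (k₁/k₂)^[k₂/(k₂−k₁)].
= (0.442/3.30)^(3.30/(3.30−0.442)) = (0.1339)^(1.155) = 0.09815.
C_{R,max} = 0.09815×4.12 = 0.404 kmol/m³.

0.404 kmol/m³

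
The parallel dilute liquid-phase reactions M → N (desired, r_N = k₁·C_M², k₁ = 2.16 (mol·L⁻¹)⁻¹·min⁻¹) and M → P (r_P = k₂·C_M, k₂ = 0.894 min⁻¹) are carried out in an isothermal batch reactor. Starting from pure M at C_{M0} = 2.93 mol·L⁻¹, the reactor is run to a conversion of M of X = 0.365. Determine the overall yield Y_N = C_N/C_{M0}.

0.311

C_M = C_{M0}(1−X) = 1.861 mol·L⁻¹.
Along a PFR/batch, dC_P/dC_M = −r_P/(r_N+r_P) = −k₂/(k₂+k₁·C_M).
Integrating from C_{M0} to C_M: C_P = (0.894/2.16)·ln[(0.894+2.16·2.93)/(0.894+2.16·1.86)] = 0.4139·ln(7.223/4.913) = 0.1595 mol·L⁻¹.
Then C_N = (C_{M0}−C_M) − C_P = 1.069 − 0.1595 = 0.9099 mol·L⁻¹.
Y_N = C_N/C_{M0} = 0.9099/2.93 = 0.311.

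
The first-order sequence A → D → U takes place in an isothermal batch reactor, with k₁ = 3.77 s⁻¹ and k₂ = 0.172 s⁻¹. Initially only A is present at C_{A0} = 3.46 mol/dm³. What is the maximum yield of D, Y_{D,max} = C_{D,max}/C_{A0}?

0.863

For a first-order series the maximum intermediate yield is C_{D,max}/C_{A0} = (k₁/k₂)^[k₂/(k₂−k₁)].
= (3.77/0.172)^(0.172/(0.172−3.77)) = (21.92)^(-0.04780) = 0.8628.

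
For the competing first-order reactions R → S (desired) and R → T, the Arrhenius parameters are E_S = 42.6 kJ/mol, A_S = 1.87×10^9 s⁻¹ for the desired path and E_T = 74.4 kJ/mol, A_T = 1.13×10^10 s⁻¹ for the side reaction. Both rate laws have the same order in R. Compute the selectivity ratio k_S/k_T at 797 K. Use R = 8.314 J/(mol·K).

k_S/k_T = (A_S/A_T)·exp[−(E_S−E_T)/(RT)] = (A_S/A_T)·exp[(E_T−E_S)/(RT)].
(E_T−E_S)/(RT) = (74.4−42.6)×10³/(8.314×797) = 31800/6626 = 4.799.
k_S/k_T = (1.87×10^9/1.13×10^10)·exp(4.799) = 0.1655 × 121.4 = 20.1.
Since E_S < E_T, lowering the temperature improves selectivity toward S.

20.1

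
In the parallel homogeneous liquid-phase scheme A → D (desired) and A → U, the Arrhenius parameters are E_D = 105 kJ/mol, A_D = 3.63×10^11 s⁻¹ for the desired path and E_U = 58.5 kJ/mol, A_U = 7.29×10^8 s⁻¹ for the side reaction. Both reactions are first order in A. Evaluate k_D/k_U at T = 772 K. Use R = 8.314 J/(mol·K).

0.355

k_D/k_U = (A_D/A_U)·exp[−(E_D−E_U)/(RT)] = (A_D/A_U)·exp[(E_U−E_D)/(RT)].
(E_U−E_D)/(RT) = (58.5−105)×10³/(8.314×772) = -46500/6418 = -7.245.
k_D/k_U = (3.63×10^11/7.29×10^8)·exp(-7.245) = 497.9 × 7.139×10^-4 = 0.355.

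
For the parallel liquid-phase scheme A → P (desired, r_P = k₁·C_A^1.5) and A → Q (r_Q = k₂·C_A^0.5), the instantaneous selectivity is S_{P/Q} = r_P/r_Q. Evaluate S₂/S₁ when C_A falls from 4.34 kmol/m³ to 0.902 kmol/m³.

0.208

S_{P/Q} = (k₁/k₂)·C_A, so S₂/S₁ = (C_{A,2}/C_{A,1}).
= 0.902/4.34 = 0.208.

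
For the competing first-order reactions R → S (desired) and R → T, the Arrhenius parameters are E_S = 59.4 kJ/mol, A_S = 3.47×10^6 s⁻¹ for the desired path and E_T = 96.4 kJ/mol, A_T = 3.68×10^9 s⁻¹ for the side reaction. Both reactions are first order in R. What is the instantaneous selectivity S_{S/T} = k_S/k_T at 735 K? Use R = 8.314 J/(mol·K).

k_S/k_T = (A_S/A_T)·exp[−(E_S−E_T)/(RT)] = (A_S/A_T)·exp[(E_T−E_S)/(RT)].
(E_T−E_S)/(RT) = (96.4−59.4)×10³/(8.314×735) = 37000/6111 = 6.055.
k_S/k_T = (3.47×10^6/3.68×10^9)·exp(6.055) = 9.429×10^-4 × 426.2 = 0.402.
Since E_S < E_T, lowering the temperature improves selectivity toward S.

0.402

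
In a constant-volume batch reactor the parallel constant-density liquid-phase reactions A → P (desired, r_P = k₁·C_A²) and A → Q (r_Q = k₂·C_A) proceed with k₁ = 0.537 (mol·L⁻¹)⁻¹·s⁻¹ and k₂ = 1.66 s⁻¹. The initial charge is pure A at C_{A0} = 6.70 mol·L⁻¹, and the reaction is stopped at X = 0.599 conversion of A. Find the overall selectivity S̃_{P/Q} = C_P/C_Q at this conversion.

1.46

C_A = C_{A0}(1−X) = 2.687 mol·L⁻¹.
Along a PFR/batch, dC_Q/dC_A = −r_Q/(r_P+r_Q) = −k₂/(k₂+k₁·C_A).
Integrating from C_{A0} to C_A: C_Q = (1.66/0.537)·ln[(1.66+0.537·6.70)/(1.66+0.537·2.69)] = 3.091·ln(5.258/3.103) = 1.630 mol·L⁻¹.
Then C_P = (C_{A0}−C_A) − C_Q = 4.013 − 1.630 = 2.383 mol·L⁻¹.
S̃_{P/Q} = C_P/C_Q = 2.383/1.630 = 1.46.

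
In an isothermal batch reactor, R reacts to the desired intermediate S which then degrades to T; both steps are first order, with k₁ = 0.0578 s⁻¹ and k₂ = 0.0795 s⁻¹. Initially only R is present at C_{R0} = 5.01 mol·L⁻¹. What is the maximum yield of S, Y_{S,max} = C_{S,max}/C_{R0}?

For a first-order series the maximum intermediate yield is C_{S,max}/C_{R0} = (k₁/k₂)^[k₂/(k₂−k₁)].
= (0.0578/0.0795)^(0.0795/(0.0795−0.0578)) = (0.7270)^(3.664) = 0.3110.

0.311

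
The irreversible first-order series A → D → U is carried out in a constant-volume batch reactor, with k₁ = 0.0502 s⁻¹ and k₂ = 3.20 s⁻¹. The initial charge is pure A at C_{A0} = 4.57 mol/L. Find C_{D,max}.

0.0671 mol/L

For a first-order series the maximum intermediate yield is C_{D,max}/C_{A0} = (k₁/k₂)^[k₂/(k₂−k₁)].
= (0.0502/3.20)^(3.20/(3.20−0.0502)) = (0.01569)^(1.016) = 0.01468.
C_{D,max} = 0.01468×4.57 = 0.0671 mol/L.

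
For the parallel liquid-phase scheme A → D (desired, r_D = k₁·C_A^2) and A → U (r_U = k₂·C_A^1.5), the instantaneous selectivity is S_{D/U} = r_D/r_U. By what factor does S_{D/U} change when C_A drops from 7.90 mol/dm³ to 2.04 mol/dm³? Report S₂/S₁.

0.508

S_{D/U} = (k₁/k₂)·C_A^0.5, so S₂/S₁ = (C_{A,2}/C_{A,1})^0.5.
= (2.04/7.90)^0.5 = (0.2582)^0.5 = 0.508.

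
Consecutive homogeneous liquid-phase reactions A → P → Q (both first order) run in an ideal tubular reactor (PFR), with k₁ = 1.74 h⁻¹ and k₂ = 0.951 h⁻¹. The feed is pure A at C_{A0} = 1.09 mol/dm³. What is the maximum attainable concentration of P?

Evaluating C_P at τ_opt = ln(k₂/k₁)/(k₂−k₁) gives C_{P,max}/C_{A0} = (k₁/k₂)^[k₂/(k₂−k₁)].
= (1.74/0.951)^(0.951/(0.951−1.74)) = (1.830)^(-1.205) = 0.4828.
C_{P,max} = 0.4828×1.09 = 0.526 mol/dm³.

0.526 mol/dm³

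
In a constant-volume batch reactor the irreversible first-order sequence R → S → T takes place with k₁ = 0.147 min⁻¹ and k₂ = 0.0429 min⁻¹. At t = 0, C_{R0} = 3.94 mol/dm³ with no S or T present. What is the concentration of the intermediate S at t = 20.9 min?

2.01 mol/dm³

Solving the coupled first-order balances gives C_S(t) = [k₁/(k₂−k₁)]·C_{R0}·(e^(−k₁t) − e^(−k₂t)).
e^(−k₁t) = e^(−0.147×20.9) = e^(−3.072) = 0.04631; e^(−k₂t) = e^(−0.8966) = 0.4080.
C_S = 0.147×3.94/(0.0429−0.147) × (0.04631−0.4080) = (-5.564)×(-0.3616) = 2.012 mol/dm³.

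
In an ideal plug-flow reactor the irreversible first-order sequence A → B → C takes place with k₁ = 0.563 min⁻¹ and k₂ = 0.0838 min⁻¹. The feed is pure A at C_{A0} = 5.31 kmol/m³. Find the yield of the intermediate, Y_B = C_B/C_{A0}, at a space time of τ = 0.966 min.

0.401

The intermediate concentration in a first-order A→B→C sequence is C_B = k₁C_{A0}(e^(−k₁τ) − e^(−k₂τ))/(k₂−k₁).
e^(−k₁τ) = e^(−0.563×0.966) = e^(−0.5439) = 0.5805; e^(−k₂τ) = e^(−0.08095) = 0.9222.
C_B = 0.563×5.31/(0.0838−0.563) × (0.5805−0.9222) = (-6.239)×(-0.3417) = 2.132 kmol/m³.
Y_B = C_B/C_{A0} = 2.132/5.31 = 0.401.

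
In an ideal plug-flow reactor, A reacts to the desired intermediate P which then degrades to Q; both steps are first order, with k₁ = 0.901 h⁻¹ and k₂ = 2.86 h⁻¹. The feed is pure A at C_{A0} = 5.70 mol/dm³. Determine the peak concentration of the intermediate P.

Evaluating C_P at τ_opt = ln(k₂/k₁)/(k₂−k₁) gives C_{P,max}/C_{A0} = (k₁/k₂)^[k₂/(k₂−k₁)].
= (0.901/2.86)^(2.86/(2.86−0.901)) = (0.3150)^(1.460) = 0.1852.
C_{P,max} = 0.1852×5.70 = 1.06 mol/dm³.

1.06 mol/dm³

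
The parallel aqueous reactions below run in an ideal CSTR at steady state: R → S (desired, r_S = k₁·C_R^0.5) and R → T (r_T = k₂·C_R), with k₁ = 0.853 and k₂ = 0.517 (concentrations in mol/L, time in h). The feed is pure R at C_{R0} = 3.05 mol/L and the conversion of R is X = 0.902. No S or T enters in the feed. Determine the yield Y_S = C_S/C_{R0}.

Exit C_R = C_{R0}(1−X) = 3.05×0.0980 = 0.2989 mol/L.
A CSTR operates uniformly at the exit composition, giving r_S = 0.4664 and r_T = 0.1545 (each k·C_R^n at C_R = 0.2989).
Fraction of consumed R going to S: r_S/(r_S+r_T) = 0.7511.
C_S = 0.7511·C_{R0}·X = 0.7511×3.05×0.902 = 2.07 mol/L; Y_S = C_S/C_{R0} = 0.678.

0.678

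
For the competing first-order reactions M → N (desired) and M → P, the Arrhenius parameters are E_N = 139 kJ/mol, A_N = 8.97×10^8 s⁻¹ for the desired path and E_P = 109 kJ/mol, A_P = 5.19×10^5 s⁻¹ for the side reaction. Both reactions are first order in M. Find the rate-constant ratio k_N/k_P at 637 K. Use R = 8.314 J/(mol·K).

5.99

Since both paths have the same order in M, the concentration cancels and S_{N/P} = k_N/k_P = (A_N/A_P)·exp[(E_P−E_N)/(RT)].
(E_P−E_N)/(RT) = (109−139)×10³/(8.314×637) = -30000/5296 = -5.665.
k_N/k_P = (8.97×10^8/5.19×10^5)·exp(-5.665) = 1728 × 0.003466 = 5.99.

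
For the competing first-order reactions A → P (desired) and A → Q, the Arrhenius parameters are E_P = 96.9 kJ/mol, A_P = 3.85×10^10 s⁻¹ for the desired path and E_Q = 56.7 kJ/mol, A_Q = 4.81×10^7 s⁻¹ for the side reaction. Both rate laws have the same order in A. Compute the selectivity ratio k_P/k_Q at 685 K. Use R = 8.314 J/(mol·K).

k_P/k_Q = (A_P/A_Q)·exp[−(E_P−E_Q)/(RT)] = (A_P/A_Q)·exp[(E_Q−E_P)/(RT)].
(E_Q−E_P)/(RT) = (56.7−96.9)×10³/(8.314×685) = -40200/5695 = -7.059.
k_P/k_Q = (3.85×10^10/4.81×10^7)·exp(-7.059) = 800.4 × 8.599×10^-4 = 0.688.

0.688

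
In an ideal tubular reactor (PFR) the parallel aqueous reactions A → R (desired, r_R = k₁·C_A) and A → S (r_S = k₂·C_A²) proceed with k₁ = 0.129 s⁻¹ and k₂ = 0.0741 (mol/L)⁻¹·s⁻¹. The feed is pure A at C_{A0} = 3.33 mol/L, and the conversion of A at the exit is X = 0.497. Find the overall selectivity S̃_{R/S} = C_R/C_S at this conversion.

C_A = C_{A0}(1−X) = 1.675 mol/L.
Along a PFR/batch, dC_R/dC_A = −r_R/(r_R+r_S) = −k₁/(k₁+k₂·C_A).
Integrating from C_{A0} to C_A: C_R = (0.129/0.0741)·ln[(0.129+0.0741·3.33)/(0.129+0.0741·1.67)] = 1.741·ln(0.3758/0.2531) = 0.6878 mol/L.
C_S = (C_{A0}−C_A)−C_R = 0.9672 mol/L; S̃_{R/S} = 0.6878/0.9672 = 0.711.

0.711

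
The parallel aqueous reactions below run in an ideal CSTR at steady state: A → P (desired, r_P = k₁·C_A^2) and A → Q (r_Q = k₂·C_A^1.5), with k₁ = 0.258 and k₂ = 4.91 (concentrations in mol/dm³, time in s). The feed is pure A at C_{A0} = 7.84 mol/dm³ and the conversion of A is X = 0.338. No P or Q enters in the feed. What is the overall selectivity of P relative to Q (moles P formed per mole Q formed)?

Exit C_A = C_{A0}(1−X) = 7.84×0.662 = 5.190 mol/dm³.
Rates in a CSTR are evaluated at the outlet concentration: r_P = 0.258×5.190^2 = 6.950, r_Q = 4.91×5.190^1.5 = 58.06.
Overall selectivity = C_P/C_Q = r_Pτ/(r_Qτ) = r_P/r_Q = 0.120.

0.120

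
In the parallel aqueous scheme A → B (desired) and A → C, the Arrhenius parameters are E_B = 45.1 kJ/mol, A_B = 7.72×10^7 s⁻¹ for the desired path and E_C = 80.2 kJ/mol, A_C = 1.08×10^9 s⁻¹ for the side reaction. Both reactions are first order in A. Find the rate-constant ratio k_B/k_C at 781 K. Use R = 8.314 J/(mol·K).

With equal orders, S_{B/C} = k_B/k_C = (A_B/A_C)·exp[(E_C−E_B)/(RT)].
(E_C−E_B)/(RT) = (80.2−45.1)×10³/(8.314×781) = 35100/6493 = 5.406.
k_B/k_C = (7.72×10^7/1.08×10^9)·exp(5.406) = 0.07148 × 222.7 = 15.9.

15.9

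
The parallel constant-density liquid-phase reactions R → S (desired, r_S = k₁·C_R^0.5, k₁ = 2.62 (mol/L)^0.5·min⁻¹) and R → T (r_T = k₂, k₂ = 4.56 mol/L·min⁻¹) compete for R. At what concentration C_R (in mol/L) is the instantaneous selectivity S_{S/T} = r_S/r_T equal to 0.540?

0.883 mol/L

S_{S/T} = (k₁/k₂)·C_R^0.5 ⇒ C_R = (S·k₂/k₁)^(2).
= (0.540×4.56/2.62)^(2) = (0.9398)^(2) = 0.883 mol/L.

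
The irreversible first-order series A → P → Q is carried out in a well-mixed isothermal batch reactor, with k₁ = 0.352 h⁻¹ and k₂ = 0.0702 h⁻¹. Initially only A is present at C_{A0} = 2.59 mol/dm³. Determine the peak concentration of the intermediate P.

Evaluating C_P at t_opt = ln(k₂/k₁)/(k₂−k₁) gives C_{P,max}/C_{A0} = (k₁/k₂)^[k₂/(k₂−k₁)].
= (0.352/0.0702)^(0.0702/(0.0702−0.352)) = (5.014)^(-0.2491) = 0.6692.
C_{P,max} = 0.6692×2.59 = 1.73 mol/dm³.

1.73 mol/dm³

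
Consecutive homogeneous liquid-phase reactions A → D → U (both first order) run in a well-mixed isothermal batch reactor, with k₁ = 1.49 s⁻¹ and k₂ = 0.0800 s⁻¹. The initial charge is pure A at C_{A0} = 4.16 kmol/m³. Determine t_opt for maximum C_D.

Setting dC_D/dt = 0 gives t_opt = ln(k₂/k₁)/(k₂−k₁).
= ln(0.0800/1.49)/(0.0800−1.49) = ln(0.05369)/-1.410 = -2.925/-1.410 = 2.07 s.

2.07 s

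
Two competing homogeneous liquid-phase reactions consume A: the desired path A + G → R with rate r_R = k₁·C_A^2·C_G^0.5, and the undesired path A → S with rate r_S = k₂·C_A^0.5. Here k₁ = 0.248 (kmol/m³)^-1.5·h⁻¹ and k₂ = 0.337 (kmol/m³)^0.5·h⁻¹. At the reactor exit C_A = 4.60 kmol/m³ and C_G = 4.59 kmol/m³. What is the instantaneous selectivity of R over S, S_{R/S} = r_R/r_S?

15.6

S_{R/S} = r_R/r_S = (k₁·C_A^2·C_G^0.5)/(k₂·C_A^0.5) = (k₁/k₂)·C_A^1.5·C_G^0.5.
= (0.248×4.600^2×4.590^0.5) / (0.337×4.600^0.5) = 11.24/0.7228 = 15.6.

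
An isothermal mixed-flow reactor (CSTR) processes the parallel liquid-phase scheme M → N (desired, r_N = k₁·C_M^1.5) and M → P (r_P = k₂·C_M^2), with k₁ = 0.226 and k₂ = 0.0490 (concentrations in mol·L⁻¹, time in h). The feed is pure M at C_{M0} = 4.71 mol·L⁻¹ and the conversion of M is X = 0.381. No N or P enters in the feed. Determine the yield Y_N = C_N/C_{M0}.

0.278

Exit C_M = C_{M0}(1−X) = 4.71×0.619 = 2.915 mol·L⁻¹.
A CSTR operates uniformly at the exit composition, giving r_N = 1.125 and r_P = 0.4165 (each k·C_M^n at C_M = 2.915).
Fraction of consumed M going to N: r_N/(r_N+r_P) = 0.7298.
C_N = 0.7298·C_{M0}·X = 0.7298×4.71×0.381 = 1.31 mol·L⁻¹; Y_N = C_N/C_{M0} = 0.278.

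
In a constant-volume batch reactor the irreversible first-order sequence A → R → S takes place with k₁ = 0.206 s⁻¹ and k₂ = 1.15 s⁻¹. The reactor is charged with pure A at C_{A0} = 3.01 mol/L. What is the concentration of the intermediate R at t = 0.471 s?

0.214 mol/L

For first-order series with pure A initially, C_R(t) = k₁C_{A0}/(k₂−k₁)·(e^(−k₁t) − e^(−k₂t)).
e^(−k₁t) = e^(−0.206×0.471) = e^(−0.09703) = 0.9075; e^(−k₂t) = e^(−0.5416) = 0.5818.
C_R = 0.206×3.01/(1.15−0.206) × (0.9075−0.5818) = 0.6568×0.3257 = 0.2140 mol/L.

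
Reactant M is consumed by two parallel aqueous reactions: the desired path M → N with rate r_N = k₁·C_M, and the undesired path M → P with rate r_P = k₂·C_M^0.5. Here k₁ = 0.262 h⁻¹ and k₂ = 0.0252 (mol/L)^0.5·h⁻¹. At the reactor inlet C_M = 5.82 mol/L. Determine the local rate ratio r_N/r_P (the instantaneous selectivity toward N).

25.1

S_{N/P} = r_N/r_P = (k₁·C_M)/(k₂·C_M^0.5) = (k₁/k₂)·C_M^0.5.
= (0.262×5.820) / (0.0252×5.820^0.5) = 1.525/0.06079 = 25.1.
Since the desired path is higher order in M, keeping C_M high (PFR or concentrated feed) favours N.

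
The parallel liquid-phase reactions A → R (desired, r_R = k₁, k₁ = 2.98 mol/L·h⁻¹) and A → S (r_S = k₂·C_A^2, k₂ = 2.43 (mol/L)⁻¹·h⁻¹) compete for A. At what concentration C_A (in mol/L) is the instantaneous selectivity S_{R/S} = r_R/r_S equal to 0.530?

S_{R/S} = (k₁/k₂)·C_A^-2 ⇒ C_A = (S·k₂/k₁)^(-0.5).
= (0.530×2.43/2.98)^(-0.5) = (0.4322)^(-0.5) = 1.52 mol/L.

1.52 mol/L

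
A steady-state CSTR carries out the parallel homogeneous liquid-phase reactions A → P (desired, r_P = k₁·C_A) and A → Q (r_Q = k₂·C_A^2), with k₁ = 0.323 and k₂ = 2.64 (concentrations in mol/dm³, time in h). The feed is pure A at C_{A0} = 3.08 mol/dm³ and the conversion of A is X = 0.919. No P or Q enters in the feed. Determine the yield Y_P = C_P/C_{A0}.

Exit C_A = C_{A0}(1−X) = 3.08×0.0810 = 0.2495 mol/dm³.
In a CSTR the entire volume is at exit conditions, so r_P = 0.323×0.2495 = 0.08058 and r_Q = 2.64×0.2495^2 = 0.1643.
Fraction of consumed A going to P: r_P/(r_P+r_Q) = 0.3290.
C_P = 0.3290·C_{A0}·X = 0.3290×3.08×0.919 = 0.931 mol/dm³; Y_P = C_P/C_{A0} = 0.302.

0.302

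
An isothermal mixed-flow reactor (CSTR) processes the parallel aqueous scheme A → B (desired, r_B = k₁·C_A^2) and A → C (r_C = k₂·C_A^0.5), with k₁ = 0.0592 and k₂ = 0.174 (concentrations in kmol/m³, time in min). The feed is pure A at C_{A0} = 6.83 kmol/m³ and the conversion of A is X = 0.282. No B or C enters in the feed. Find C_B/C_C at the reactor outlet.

3.69

Exit C_A = C_{A0}(1−X) = 6.83×0.718 = 4.904 kmol/m³.
In a CSTR the entire volume is at exit conditions, so r_B = 0.0592×4.904^2 = 1.424 and r_C = 0.174×4.904^0.5 = 0.3853.
Overall selectivity = C_B/C_C = r_Bτ/(r_Cτ) = r_B/r_C = 3.69.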